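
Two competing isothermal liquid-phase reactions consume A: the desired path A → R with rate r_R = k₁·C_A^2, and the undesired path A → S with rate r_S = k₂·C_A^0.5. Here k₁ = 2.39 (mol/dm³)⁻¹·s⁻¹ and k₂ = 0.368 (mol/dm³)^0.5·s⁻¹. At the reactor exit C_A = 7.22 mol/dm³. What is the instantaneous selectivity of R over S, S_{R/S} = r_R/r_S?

126

S_{R/S} = r_R/r_S = (k₁·C_A^2)/(k₂·C_A^0.5) = (k₁/k₂)·C_A^1.5.
= (2.39×7.220^2) / (0.368×7.220^0.5) = 124.6/0.9888 = 126.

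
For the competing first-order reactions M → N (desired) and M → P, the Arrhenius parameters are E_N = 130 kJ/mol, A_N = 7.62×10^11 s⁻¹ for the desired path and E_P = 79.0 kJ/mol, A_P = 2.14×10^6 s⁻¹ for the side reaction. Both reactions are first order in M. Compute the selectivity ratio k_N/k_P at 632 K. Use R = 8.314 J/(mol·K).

k_N/k_P = (A_N/A_P)·exp[−(E_N−E_P)/(RT)] = (A_N/A_P)·exp[(E_P−E_N)/(RT)].
(E_P−E_N)/(RT) = (79.0−130)×10³/(8.314×632) = -51000/5254 = -9.706.
k_N/k_P = (7.62×10^11/2.14×10^6)·exp(-9.706) = 3.561×10^5 × 6.091×10^-5 = 21.7.

21.7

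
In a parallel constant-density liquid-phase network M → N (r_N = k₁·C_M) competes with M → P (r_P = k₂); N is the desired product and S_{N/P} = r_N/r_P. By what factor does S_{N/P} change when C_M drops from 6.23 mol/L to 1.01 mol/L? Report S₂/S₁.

0.162

S_{N/P} = (k₁/k₂)·C_M, so S₂/S₁ = (C_{M,2}/C_{M,1}).
= 1.01/6.23 = 0.162.
Selectivity toward N falls as C_M falls — high-concentration operation is favoured.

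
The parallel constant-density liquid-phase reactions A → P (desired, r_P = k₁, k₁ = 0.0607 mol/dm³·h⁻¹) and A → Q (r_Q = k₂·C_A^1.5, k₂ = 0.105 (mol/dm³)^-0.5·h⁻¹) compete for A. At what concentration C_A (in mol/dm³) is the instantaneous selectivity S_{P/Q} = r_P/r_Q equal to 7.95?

S_{P/Q} = (k₁/k₂)·C_A^-1.5 ⇒ C_A = (S·k₂/k₁)^(1/(-1.5)).
= (7.95×0.105/0.0607)^(-0.6667) = (13.75)^(-0.6667) = 0.174 mol/dm³.

0.174 mol/dm³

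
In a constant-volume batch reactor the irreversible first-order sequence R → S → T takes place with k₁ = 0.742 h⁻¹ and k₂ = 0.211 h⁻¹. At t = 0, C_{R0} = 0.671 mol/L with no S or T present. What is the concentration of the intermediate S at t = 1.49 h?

For first-order series with pure R initially, C_S(t) = k₁C_{R0}/(k₂−k₁)·(e^(−k₁t) − e^(−k₂t)).
e^(−k₁t) = e^(−0.742×1.49) = e^(−1.106) = 0.3310; e^(−k₂t) = e^(−0.3144) = 0.7302.
C_S = 0.742×0.671/(0.211−0.742) × (0.3310−0.7302) = (-0.9376)×(-0.3992) = 0.3743 mol/L.

0.374 mol/L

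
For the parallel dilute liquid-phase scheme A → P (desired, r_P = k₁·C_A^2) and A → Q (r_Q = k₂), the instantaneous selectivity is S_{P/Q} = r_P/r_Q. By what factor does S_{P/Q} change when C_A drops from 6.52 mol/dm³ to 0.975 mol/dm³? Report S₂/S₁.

S_{P/Q} = (k₁/k₂)·C_A^2, so S₂/S₁ = (C_{A,2}/C_{A,1})^2.
= (0.975/6.52)^2 = (0.1495)^2 = 0.0224.
Selectivity toward P falls as C_A falls — high-concentration operation is favoured.

0.0224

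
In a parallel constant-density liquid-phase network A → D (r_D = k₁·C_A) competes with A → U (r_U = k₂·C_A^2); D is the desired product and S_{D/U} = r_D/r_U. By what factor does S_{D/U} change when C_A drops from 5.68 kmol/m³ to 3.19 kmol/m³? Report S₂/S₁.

S_{D/U} = (k₁/k₂)·C_A⁻¹, so S₂/S₁ = (C_{A,2}/C_{A,1})⁻¹.
= 5.68/3.19 = 1.78.

1.78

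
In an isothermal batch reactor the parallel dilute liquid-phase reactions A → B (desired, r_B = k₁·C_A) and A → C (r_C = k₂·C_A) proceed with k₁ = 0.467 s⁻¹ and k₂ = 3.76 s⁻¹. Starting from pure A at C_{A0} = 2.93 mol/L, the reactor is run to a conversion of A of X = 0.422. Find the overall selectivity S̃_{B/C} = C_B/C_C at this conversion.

0.124

C_A = C_{A0}(1−X) = 1.694 mol/L.
Both paths are first order in A, so the instantaneous fraction to B is constant: dC_B/d(−C_A) = k₁/(k₁+k₂) = 0.1105.
C_B = 0.1105·(C_{A0}−C_A) = 0.1105×1.236 = 0.137 mol/L.
C_C = (C_{A0}−C_A)−C_B = 1.100 mol/L; S̃_{B/C} = 0.1366/1.100 = 0.124.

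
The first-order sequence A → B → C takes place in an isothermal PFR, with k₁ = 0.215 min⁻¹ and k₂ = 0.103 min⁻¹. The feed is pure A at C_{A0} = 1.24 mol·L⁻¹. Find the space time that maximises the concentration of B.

Setting dC_B/dτ = 0 gives τ_opt = ln(k₂/k₁)/(k₂−k₁).
= ln(0.103/0.215)/(0.103−0.215) = ln(0.4791)/-0.1120 = -0.7359/-0.1120 = 6.57 min.

6.57 min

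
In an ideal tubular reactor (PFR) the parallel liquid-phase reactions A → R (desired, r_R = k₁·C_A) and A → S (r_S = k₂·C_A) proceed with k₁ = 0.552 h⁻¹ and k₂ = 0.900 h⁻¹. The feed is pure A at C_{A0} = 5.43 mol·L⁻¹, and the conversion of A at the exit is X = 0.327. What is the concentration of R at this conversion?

0.675 mol·L⁻¹

C_A = C_{A0}(1−X) = 3.654 mol·L⁻¹.
Both paths are first order in A, so the instantaneous fraction to R is constant: dC_R/d(−C_A) = k₁/(k₁+k₂) = 0.3802.
C_R = 0.3802·(C_{A0}−C_A) = 0.3802×1.776 = 0.675 mol·L⁻¹.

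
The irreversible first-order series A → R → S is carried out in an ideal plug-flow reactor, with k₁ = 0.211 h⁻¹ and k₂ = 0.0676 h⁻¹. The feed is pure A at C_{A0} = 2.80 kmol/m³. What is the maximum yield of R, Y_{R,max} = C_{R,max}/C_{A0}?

For a first-order series the maximum intermediate yield is C_{R,max}/C_{A0} = (k₁/k₂)^[k₂/(k₂−k₁)].
= (0.211/0.0676)^(0.0676/(0.0676−0.211)) = (3.121)^(-0.4714) = 0.5847.

0.585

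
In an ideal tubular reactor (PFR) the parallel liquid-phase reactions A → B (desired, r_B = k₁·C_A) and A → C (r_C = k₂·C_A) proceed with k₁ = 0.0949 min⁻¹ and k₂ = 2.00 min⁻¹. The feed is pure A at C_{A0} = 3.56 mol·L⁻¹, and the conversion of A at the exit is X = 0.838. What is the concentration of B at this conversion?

C_A = C_{A0}(1−X) = 0.5767 mol·L⁻¹.
Both paths are first order in A, so the instantaneous fraction to B is constant: dC_B/d(−C_A) = k₁/(k₁+k₂) = 0.04530.
C_B = 0.04530·(C_{A0}−C_A) = 0.04530×2.983 = 0.135 mol·L⁻¹.

0.135 mol·L⁻¹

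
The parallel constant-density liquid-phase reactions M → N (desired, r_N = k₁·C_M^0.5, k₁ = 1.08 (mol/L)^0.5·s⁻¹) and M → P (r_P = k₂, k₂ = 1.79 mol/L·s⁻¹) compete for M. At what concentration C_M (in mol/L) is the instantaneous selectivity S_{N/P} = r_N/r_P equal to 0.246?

0.166 mol/L

S_{N/P} = (k₁/k₂)·C_M^0.5 ⇒ C_M = (S·k₂/k₁)^(2).
= (0.246×1.79/1.08)^(2) = (0.4077)^(2) = 0.166 mol/L.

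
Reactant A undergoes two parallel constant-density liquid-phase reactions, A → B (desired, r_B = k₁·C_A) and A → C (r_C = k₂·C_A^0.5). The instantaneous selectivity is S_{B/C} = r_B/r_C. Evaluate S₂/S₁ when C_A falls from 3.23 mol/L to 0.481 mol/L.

0.386

S_{B/C} = (k₁/k₂)·C_A^0.5, so S₂/S₁ = (C_{A,2}/C_{A,1})^0.5.
= (0.481/3.23)^0.5 = (0.1489)^0.5 = 0.386.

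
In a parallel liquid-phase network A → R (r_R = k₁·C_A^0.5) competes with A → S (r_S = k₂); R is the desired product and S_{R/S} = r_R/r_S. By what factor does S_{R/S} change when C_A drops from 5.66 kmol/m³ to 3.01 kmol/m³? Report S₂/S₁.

0.729

S_{R/S} = (k₁/k₂)·C_A^0.5, so S₂/S₁ = (C_{A,2}/C_{A,1})^0.5.
= (3.01/5.66)^0.5 = (0.5318)^0.5 = 0.729.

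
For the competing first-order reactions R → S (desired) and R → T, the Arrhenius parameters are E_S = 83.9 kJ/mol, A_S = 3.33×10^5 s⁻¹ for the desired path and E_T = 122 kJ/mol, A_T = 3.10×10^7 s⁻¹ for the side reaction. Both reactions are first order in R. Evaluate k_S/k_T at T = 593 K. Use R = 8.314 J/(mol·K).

With equal orders, S_{S/T} = k_S/k_T = (A_S/A_T)·exp[(E_T−E_S)/(RT)].
(E_T−E_S)/(RT) = (122−83.9)×10³/(8.314×593) = 38100/4930 = 7.728.
k_S/k_T = (3.33×10^5/3.10×10^7)·exp(7.728) = 0.01074 × 2271 = 24.4.
Since E_S < E_T, lowering the temperature improves selectivity toward S.

24.4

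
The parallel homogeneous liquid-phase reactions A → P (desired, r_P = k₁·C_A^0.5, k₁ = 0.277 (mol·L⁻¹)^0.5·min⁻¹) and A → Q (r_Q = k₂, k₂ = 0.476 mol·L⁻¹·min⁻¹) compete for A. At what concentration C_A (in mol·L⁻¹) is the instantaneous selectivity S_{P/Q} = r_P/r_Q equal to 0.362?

S_{P/Q} = (k₁/k₂)·C_A^0.5 ⇒ C_A = (S·k₂/k₁)^(2).
= (0.362×0.476/0.277)^(2) = (0.6221)^(2) = 0.387 mol·L⁻¹.

0.387 mol·L⁻¹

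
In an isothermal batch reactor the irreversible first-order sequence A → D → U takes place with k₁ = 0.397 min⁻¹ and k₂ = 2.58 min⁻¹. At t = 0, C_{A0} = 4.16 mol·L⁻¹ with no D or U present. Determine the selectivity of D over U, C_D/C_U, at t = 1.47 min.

0.282

For first-order series with pure A initially, C_D(t) = k₁C_{A0}/(k₂−k₁)·(e^(−k₁t) − e^(−k₂t)).
e^(−k₁t) = e^(−0.397×1.47) = e^(−0.5836) = 0.5579; e^(−k₂t) = e^(−3.793) = 0.02254.
C_D = 0.397×4.16/(2.58−0.397) × (0.5579−0.02254) = 0.7565×0.5354 = 0.4050 mol·L⁻¹.
C_A = C_{A0}e^(−k₁t) = 2.321 mol·L⁻¹, so C_U = C_{A0}−C_A−C_D = 1.434 mol·L⁻¹; C_D/C_U = 0.282.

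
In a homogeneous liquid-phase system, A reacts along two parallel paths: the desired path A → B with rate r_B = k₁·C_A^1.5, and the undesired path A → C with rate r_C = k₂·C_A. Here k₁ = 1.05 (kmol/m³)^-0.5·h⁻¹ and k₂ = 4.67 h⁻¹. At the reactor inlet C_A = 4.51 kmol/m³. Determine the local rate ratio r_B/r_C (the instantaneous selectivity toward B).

0.477

S_{B/C} = r_B/r_C = (k₁·C_A^1.5)/(k₂·C_A) = (k₁/k₂)·C_A^0.5.
= (1.05×4.510^1.5) / (4.67×4.510) = 10.06/21.06 = 0.477.
Since the desired path is higher order in A, keeping C_A high (PFR or concentrated feed) favours B.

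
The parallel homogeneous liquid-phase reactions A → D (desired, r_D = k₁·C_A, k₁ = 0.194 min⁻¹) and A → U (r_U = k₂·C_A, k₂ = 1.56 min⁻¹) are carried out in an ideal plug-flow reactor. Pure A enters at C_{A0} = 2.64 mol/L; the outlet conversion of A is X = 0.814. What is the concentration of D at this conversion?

0.238 mol/L

C_A = C_{A0}(1−X) = 0.4910 mol/L.
Both paths are first order in A, so the instantaneous fraction to D is constant: dC_D/d(−C_A) = k₁/(k₁+k₂) = 0.1106.
C_D = 0.1106·(C_{A0}−C_A) = 0.1106×2.149 = 0.238 mol/L.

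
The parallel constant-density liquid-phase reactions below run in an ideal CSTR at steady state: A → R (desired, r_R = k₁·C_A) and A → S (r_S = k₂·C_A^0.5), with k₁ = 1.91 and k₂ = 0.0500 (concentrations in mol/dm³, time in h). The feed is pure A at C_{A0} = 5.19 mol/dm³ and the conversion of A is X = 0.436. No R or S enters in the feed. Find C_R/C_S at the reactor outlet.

Exit C_A = C_{A0}(1−X) = 5.19×0.564 = 2.927 mol/dm³.
In a CSTR the entire volume is at exit conditions, so r_R = 1.91×2.927 = 5.591 and r_S = 0.0500×2.927^0.5 = 0.08554.
Overall selectivity = C_R/C_S = r_Rτ/(r_Sτ) = r_R/r_S = 65.4.

65.4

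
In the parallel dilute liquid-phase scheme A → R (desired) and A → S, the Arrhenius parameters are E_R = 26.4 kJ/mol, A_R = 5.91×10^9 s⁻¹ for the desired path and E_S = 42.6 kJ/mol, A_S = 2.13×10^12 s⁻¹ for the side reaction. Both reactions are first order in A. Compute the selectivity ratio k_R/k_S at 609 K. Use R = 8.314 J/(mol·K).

0.0680

With equal orders, S_{R/S} = k_R/k_S = (A_R/A_S)·exp[(E_S−E_R)/(RT)].
(E_S−E_R)/(RT) = (42.6−26.4)×10³/(8.314×609) = 16200/5063 = 3.200.
k_R/k_S = (5.91×10^9/2.13×10^12)·exp(3.200) = 0.002775 × 24.52 = 0.0680.
Since E_R < E_S, lowering the temperature improves selectivity toward R.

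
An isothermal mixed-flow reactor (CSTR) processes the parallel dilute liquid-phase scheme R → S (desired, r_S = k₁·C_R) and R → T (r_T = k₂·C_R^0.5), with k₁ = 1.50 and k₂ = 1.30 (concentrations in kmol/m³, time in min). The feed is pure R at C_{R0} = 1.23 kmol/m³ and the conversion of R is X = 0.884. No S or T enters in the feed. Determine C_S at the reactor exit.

Exit C_R = C_{R0}(1−X) = 1.23×0.116 = 0.1427 kmol/m³.
In a CSTR the entire volume is at exit conditions, so r_S = 1.50×0.1427 = 0.2140 and r_T = 1.30×0.1427^0.5 = 0.4910.
Fraction of consumed R going to S: r_S/(r_S+r_T) = 0.3035.
C_S = 0.3035·C_{R0}·X = 0.3035×1.23×0.884 = 0.330 kmol/m³.

0.330 kmol/m³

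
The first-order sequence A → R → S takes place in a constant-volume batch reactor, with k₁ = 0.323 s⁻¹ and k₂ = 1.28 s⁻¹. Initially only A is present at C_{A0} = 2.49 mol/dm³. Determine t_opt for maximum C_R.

Setting dC_R/dt = 0 gives t_opt = ln(k₂/k₁)/(k₂−k₁).
= ln(1.28/0.323)/(1.28−0.323) = ln(3.963)/0.9570 = 1.377/0.9570 = 1.44 s.

1.44 s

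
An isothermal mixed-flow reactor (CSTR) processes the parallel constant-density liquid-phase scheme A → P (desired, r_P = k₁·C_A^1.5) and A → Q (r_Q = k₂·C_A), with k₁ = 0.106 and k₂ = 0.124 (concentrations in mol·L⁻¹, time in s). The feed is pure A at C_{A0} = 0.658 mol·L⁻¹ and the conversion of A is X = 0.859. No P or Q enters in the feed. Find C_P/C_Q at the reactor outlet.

Exit C_A = C_{A0}(1−X) = 0.658×0.141 = 0.09278 mol·L⁻¹.
Rates in a CSTR are evaluated at the outlet concentration: r_P = 0.106×0.09278^1.5 = 0.002996, r_Q = 0.124×0.09278 = 0.01150.
Overall selectivity = C_P/C_Q = r_Pτ/(r_Qτ) = r_P/r_Q = 0.260.

0.260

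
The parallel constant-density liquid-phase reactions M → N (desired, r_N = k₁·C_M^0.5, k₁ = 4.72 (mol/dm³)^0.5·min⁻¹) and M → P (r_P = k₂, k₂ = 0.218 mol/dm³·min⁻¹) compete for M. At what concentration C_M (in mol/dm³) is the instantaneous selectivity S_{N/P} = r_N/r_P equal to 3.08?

0.0202 mol/dm³

S_{N/P} = (k₁/k₂)·C_M^0.5 ⇒ C_M = (S·k₂/k₁)^(2).
= (3.08×0.218/4.72)^(2) = (0.1423)^(2) = 0.0202 mol/dm³.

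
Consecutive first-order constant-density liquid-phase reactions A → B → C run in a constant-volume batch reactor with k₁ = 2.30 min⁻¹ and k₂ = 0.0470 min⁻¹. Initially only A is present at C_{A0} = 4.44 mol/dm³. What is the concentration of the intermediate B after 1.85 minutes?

The intermediate concentration in a first-order A→B→C sequence is C_B = k₁C_{A0}(e^(−k₁t) − e^(−k₂t))/(k₂−k₁).
e^(−k₁t) = e^(−2.30×1.85) = e^(−4.255) = 0.01419; e^(−k₂t) = e^(−0.08695) = 0.9167.
C_B = 2.30×4.44/(0.0470−2.30) × (0.01419−0.9167) = (-4.533)×(-0.9025) = 4.091 mol/dm³.

4.09 mol/dm³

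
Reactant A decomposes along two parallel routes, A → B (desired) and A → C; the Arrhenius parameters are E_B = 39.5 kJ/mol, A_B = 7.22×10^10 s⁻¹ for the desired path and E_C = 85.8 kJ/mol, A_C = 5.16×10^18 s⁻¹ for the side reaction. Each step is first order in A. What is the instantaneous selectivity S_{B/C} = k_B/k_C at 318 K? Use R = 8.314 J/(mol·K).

0.564

k_B/k_C = (A_B/A_C)·exp[−(E_B−E_C)/(RT)] = (A_B/A_C)·exp[(E_C−E_B)/(RT)].
(E_C−E_B)/(RT) = (85.8−39.5)×10³/(8.314×318) = 46300/2644 = 17.51.
k_B/k_C = (7.22×10^10/5.16×10^18)·exp(17.51) = 1.399×10^-8 × 4.032×10^7 = 0.564.
Since E_B < E_C, lowering the temperature improves selectivity toward B.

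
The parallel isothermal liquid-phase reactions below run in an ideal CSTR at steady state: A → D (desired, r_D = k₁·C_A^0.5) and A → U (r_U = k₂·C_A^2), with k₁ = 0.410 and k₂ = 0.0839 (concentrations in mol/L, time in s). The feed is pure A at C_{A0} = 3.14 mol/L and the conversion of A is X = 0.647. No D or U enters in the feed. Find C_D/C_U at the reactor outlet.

4.19

Exit C_A = C_{A0}(1−X) = 3.14×0.353 = 1.108 mol/L.
A CSTR operates uniformly at the exit composition, giving r_D = 0.4317 and r_U = 0.1031 (each k·C_A^n at C_A = 1.108).
Overall selectivity = C_D/C_U = r_Dτ/(r_Uτ) = r_D/r_U = 4.19.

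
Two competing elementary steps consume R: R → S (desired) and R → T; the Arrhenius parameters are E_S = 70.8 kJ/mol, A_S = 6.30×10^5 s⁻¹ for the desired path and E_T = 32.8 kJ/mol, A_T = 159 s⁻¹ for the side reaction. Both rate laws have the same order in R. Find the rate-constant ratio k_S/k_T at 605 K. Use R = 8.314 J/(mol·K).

With equal orders, S_{S/T} = k_S/k_T = (A_S/A_T)·exp[(E_T−E_S)/(RT)].
(E_T−E_S)/(RT) = (32.8−70.8)×10³/(8.314×605) = -38000/5030 = -7.555.
k_S/k_T = (6.30×10^5/159)·exp(-7.555) = 3962 × 5.236×10^-4 = 2.07.

2.07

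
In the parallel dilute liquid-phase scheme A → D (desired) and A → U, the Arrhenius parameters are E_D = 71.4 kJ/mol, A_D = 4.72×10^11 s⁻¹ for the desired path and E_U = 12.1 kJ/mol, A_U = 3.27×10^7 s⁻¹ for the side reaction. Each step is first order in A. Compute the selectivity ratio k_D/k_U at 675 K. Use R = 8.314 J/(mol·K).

Since both paths have the same order in A, the concentration cancels and S_{D/U} = k_D/k_U = (A_D/A_U)·exp[(E_U−E_D)/(RT)].
(E_U−E_D)/(RT) = (12.1−71.4)×10³/(8.314×675) = -59300/5612 = -10.57.
k_D/k_U = (4.72×10^11/3.27×10^7)·exp(-10.57) = 14434 × 2.576×10^-5 = 0.372.
Since E_D > E_U, raising the temperature improves selectivity toward D.

0.372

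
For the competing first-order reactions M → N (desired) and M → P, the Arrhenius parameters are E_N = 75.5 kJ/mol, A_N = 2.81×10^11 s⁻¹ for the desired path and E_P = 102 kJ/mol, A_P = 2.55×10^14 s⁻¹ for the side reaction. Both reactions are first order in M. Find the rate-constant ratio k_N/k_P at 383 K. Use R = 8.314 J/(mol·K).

k_N/k_P = (A_N/A_P)·exp[−(E_N−E_P)/(RT)] = (A_N/A_P)·exp[(E_P−E_N)/(RT)].
(E_P−E_N)/(RT) = (102−75.5)×10³/(8.314×383) = 26500/3184 = 8.322.
k_N/k_P = (2.81×10^11/2.55×10^14)·exp(8.322) = 0.001102 × 4114 = 4.53.

4.53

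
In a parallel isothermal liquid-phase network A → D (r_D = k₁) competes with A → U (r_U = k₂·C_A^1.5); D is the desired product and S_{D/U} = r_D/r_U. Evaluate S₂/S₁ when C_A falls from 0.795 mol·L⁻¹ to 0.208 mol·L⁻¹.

S_{D/U} = (k₁/k₂)·C_A^-1.5, so S₂/S₁ = (C_{A,2}/C_{A,1})^-1.5.
= (0.208/0.795)^(-1.5) = (0.2616)^(-1.5) = 7.47.
Selectivity toward D rises as C_A falls — low-concentration operation is favoured.

7.47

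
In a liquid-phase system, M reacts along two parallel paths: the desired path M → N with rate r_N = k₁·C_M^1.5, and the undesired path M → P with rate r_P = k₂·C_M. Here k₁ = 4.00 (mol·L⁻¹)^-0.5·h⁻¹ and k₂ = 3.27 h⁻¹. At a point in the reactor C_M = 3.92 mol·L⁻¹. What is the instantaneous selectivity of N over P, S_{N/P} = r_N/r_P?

2.42

S_{N/P} = r_N/r_P = (k₁·C_M^1.5)/(k₂·C_M) = (k₁/k₂)·C_M^0.5.
= (4.00×3.920^1.5) / (3.27×3.920) = 31.04/12.82 = 2.42.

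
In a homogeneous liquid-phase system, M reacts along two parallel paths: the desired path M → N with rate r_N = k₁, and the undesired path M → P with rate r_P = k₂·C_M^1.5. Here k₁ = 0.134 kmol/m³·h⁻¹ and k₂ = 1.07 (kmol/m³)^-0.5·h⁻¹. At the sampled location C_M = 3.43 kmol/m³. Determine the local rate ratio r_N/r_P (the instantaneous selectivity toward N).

0.0197

S_{N/P} = r_N/r_P = (k₁)/(k₂·C_M^1.5) = (k₁/k₂)·C_M^-1.5.
= (0.134) / (1.07×3.430^1.5) = 0.1340/6.797 = 0.0197.
The undesired path is higher order in M, so low C_M (CSTR or dilute feed) favours N.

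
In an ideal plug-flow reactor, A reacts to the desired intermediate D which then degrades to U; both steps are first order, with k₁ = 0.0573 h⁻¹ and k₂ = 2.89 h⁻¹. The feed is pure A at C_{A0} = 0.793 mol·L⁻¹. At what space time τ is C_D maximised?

The intermediate peaks when r₁ = r₂, i.e. k₁e^(−k₁τ) = k₂e^(−k₂τ), giving τ_opt = ln(k₂/k₁)/(k₂−k₁).
= ln(2.89/0.0573)/(2.89−0.0573) = ln(50.44)/2.833 = 3.921/2.833 = 1.38 h.

1.38 h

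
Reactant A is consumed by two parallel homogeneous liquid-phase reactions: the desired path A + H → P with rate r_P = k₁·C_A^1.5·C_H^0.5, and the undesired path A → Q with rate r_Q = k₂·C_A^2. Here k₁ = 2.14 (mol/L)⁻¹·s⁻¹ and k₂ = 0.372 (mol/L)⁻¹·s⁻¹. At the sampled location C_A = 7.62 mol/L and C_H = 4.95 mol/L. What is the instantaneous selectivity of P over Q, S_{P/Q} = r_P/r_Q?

4.64

S_{P/Q} = r_P/r_Q = (k₁·C_A^1.5·C_H^0.5)/(k₂·C_A^2) = (k₁/k₂)·C_A^-0.5·C_H^0.5.
= (2.14×7.620^1.5×4.950^0.5) / (0.372×7.620^2) = 100.1/21.60 = 4.64.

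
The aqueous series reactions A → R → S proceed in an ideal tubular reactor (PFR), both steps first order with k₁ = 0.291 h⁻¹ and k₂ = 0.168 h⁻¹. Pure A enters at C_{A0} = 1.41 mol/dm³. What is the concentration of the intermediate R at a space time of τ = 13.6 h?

0.276 mol/dm³

Solving the coupled first-order balances gives C_R(τ) = [k₁/(k₂−k₁)]·C_{A0}·(e^(−k₁τ) − e^(−k₂τ)).
e^(−k₁τ) = e^(−0.291×13.6) = e^(−3.958) = 0.01911; e^(−k₂τ) = e^(−2.285) = 0.1018.
C_R = 0.291×1.41/(0.168−0.291) × (0.01911−0.1018) = (-3.336)×(-0.08269) = 0.2758 mol/dm³.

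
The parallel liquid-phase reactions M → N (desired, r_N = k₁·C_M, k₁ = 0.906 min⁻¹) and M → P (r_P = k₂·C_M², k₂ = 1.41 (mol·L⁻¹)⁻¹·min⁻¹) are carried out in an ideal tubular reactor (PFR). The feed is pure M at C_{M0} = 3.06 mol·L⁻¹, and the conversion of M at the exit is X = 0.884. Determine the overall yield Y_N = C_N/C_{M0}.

C_M = C_{M0}(1−X) = 0.3550 mol·L⁻¹.
Along a PFR/batch, dC_N/dC_M = −r_N/(r_N+r_P) = −k₁/(k₁+k₂·C_M).
Integrating from C_{M0} to C_M: C_N = (0.906/1.41)·ln[(0.906+1.41·3.06)/(0.906+1.41·0.355)] = 0.6426·ln(5.221/1.406) = 0.8427 mol·L⁻¹.
Y_N = C_N/C_{M0} = 0.8427/3.06 = 0.275.

0.275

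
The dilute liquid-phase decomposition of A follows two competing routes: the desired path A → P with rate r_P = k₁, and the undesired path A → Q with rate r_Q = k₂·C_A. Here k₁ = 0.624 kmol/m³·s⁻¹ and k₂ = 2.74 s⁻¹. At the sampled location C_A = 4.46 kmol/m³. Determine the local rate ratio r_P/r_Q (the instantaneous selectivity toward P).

S_{P/Q} = r_P/r_Q = (k₁)/(k₂·C_A) = (k₁/k₂)·C_A⁻¹.
= (0.624) / (2.74×4.460) = 0.6240/12.22 = 0.0511.
The undesired path is higher order in A, so low C_A (CSTR or dilute feed) favours P.

0.0511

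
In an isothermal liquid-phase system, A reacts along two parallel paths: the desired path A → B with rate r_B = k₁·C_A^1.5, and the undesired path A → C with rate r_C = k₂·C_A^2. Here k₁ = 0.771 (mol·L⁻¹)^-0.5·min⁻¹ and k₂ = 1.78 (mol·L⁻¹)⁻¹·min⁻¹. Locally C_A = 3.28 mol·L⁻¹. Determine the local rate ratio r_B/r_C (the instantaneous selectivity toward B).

0.239

S_{B/C} = r_B/r_C = (k₁·C_A^1.5)/(k₂·C_A^2) = (k₁/k₂)·C_A^-0.5.
= (0.771×3.280^1.5) / (1.78×3.280^2) = 4.580/19.15 = 0.239.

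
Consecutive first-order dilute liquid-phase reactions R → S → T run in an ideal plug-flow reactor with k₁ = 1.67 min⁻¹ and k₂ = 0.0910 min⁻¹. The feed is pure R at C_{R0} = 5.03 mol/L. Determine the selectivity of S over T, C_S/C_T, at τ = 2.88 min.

4.31

The intermediate concentration in a first-order A→B→C sequence is C_S = k₁C_{R0}(e^(−k₁τ) − e^(−k₂τ))/(k₂−k₁).
e^(−k₁τ) = e^(−1.67×2.88) = e^(−4.810) = 0.008151; e^(−k₂τ) = e^(−0.2621) = 0.7694.
C_S = 1.67×5.03/(0.0910−1.67) × (0.008151−0.7694) = (-5.320)×(-0.7613) = 4.050 mol/L.
C_R = C_{R0}e^(−k₁τ) = 0.04100 mol/L, so C_T = C_{R0}−C_R−C_S = 0.9390 mol/L; C_S/C_T = 4.31.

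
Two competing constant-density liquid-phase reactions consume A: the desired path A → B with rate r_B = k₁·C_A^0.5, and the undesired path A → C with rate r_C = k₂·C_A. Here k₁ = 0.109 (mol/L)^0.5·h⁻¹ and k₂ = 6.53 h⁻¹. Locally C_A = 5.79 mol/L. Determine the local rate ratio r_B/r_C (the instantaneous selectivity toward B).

S_{B/C} = r_B/r_C = (k₁·C_A^0.5)/(k₂·C_A) = (k₁/k₂)·C_A^-0.5.
= (0.109×5.790^0.5) / (6.53×5.790) = 0.2623/37.81 = 0.00694.
The undesired path is higher order in A, so low C_A (CSTR or dilute feed) favours B.

0.00694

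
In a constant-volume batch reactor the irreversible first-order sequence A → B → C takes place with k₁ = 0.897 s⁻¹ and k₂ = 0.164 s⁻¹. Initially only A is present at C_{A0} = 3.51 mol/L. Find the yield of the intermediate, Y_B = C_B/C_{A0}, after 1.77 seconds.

0.665

For first-order series with pure A initially, C_B(t) = k₁C_{A0}/(k₂−k₁)·(e^(−k₁t) − e^(−k₂t)).
e^(−k₁t) = e^(−0.897×1.77) = e^(−1.588) = 0.2044; e^(−k₂t) = e^(−0.2903) = 0.7481.
C_B = 0.897×3.51/(0.164−0.897) × (0.2044−0.7481) = (-4.295)×(-0.5437) = 2.335 mol/L.
Y_B = C_B/C_{A0} = 2.335/3.51 = 0.665.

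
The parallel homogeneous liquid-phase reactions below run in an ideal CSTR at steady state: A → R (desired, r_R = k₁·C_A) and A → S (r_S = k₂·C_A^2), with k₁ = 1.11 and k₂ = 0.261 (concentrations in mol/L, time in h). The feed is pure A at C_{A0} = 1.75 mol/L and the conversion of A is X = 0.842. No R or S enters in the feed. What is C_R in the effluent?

1.38 mol/L

Exit C_A = C_{A0}(1−X) = 1.75×0.158 = 0.2765 mol/L.
A CSTR operates uniformly at the exit composition, giving r_R = 0.3069 and r_S = 0.01995 (each k·C_A^n at C_A = 0.2765).
Fraction of consumed A going to R: r_R/(r_R+r_S) = 0.9390.
C_R = 0.9390·C_{A0}·X = 0.9390×1.75×0.842 = 1.38 mol/L.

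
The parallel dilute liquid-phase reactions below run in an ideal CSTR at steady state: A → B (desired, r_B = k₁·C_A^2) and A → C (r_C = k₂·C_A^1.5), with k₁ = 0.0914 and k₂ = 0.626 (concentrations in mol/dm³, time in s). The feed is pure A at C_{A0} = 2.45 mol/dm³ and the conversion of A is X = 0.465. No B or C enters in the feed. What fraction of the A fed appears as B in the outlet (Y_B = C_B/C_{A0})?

0.0666

Exit C_A = C_{A0}(1−X) = 2.45×0.535 = 1.311 mol/dm³.
A CSTR operates uniformly at the exit composition, giving r_B = 0.1570 and r_C = 0.9394 (each k·C_A^n at C_A = 1.311).
Fraction of consumed A going to B: r_B/(r_B+r_C) = 0.1432.
C_B = 0.1432·C_{A0}·X = 0.1432×2.45×0.465 = 0.163 mol/dm³; Y_B = C_B/C_{A0} = 0.0666.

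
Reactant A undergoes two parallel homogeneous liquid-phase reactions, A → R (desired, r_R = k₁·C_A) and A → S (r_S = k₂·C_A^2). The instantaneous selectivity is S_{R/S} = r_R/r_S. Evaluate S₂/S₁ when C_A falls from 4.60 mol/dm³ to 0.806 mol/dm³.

S_{R/S} = (k₁/k₂)·C_A⁻¹, so S₂/S₁ = (C_{A,2}/C_{A,1})⁻¹.
= 4.60/0.806 = 5.71.

5.71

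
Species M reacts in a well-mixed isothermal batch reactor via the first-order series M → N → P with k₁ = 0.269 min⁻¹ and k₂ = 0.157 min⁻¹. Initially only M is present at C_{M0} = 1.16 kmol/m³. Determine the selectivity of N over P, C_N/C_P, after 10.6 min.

0.505

The intermediate concentration in a first-order A→B→C sequence is C_N = k₁C_{M0}(e^(−k₁t) − e^(−k₂t))/(k₂−k₁).
e^(−k₁t) = e^(−0.269×10.6) = e^(−2.851) = 0.05776; e^(−k₂t) = e^(−1.664) = 0.1893.
C_N = 0.269×1.16/(0.157−0.269) × (0.05776−0.1893) = (-2.786)×(-0.1316) = 0.3666 kmol/m³.
C_M = C_{M0}e^(−k₁t) = 0.06701 kmol/m³, so C_P = C_{M0}−C_M−C_N = 0.7264 kmol/m³; C_N/C_P = 0.505.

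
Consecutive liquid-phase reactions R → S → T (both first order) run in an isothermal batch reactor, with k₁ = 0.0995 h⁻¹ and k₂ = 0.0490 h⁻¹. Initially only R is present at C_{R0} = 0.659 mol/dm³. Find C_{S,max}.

0.331 mol/dm³

Evaluating C_S at t_opt = ln(k₂/k₁)/(k₂−k₁) gives C_{S,max}/C_{R0} = (k₁/k₂)^[k₂/(k₂−k₁)].
= (0.0995/0.0490)^(0.0490/(0.0490−0.0995)) = (2.031)^(-0.9703) = 0.5029.
C_{S,max} = 0.5029×0.659 = 0.331 mol/dm³.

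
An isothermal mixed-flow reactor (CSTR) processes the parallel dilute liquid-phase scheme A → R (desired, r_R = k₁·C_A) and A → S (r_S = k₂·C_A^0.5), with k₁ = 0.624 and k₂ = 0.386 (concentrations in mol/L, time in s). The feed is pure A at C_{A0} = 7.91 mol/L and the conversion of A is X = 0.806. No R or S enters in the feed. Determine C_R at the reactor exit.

4.25 mol/L

Exit C_A = C_{A0}(1−X) = 7.91×0.194 = 1.535 mol/L.
In a CSTR the entire volume is at exit conditions, so r_R = 0.624×1.535 = 0.9576 and r_S = 0.386×1.535^0.5 = 0.4782.
Fraction of consumed A going to R: r_R/(r_R+r_S) = 0.6670.
C_R = 0.6670·C_{A0}·X = 0.6670×7.91×0.806 = 4.25 mol/L.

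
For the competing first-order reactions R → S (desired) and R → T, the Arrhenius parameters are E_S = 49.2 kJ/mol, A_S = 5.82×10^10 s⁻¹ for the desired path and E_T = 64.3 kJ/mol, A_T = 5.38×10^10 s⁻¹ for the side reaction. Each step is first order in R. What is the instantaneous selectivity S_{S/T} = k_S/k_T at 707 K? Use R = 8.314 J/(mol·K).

Since both paths have the same order in R, the concentration cancels and S_{S/T} = k_S/k_T = (A_S/A_T)·exp[(E_T−E_S)/(RT)].
(E_T−E_S)/(RT) = (64.3−49.2)×10³/(8.314×707) = 15100/5878 = 2.569.
k_S/k_T = (5.82×10^10/5.38×10^10)·exp(2.569) = 1.082 × 13.05 = 14.1.
Since E_S < E_T, lowering the temperature improves selectivity toward S.

14.1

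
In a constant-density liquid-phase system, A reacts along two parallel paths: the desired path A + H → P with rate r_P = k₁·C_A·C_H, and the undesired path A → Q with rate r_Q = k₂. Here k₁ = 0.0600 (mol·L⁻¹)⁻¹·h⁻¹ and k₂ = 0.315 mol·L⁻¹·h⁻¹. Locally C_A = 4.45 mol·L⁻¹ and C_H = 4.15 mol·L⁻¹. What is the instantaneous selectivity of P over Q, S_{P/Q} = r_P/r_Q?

S_{P/Q} = r_P/r_Q = (k₁·C_A·C_H)/(k₂) = (k₁/k₂)·C_A·C_H.
= (0.0600×4.450×4.150) / (0.315) = 1.108/0.3150 = 3.52.

3.52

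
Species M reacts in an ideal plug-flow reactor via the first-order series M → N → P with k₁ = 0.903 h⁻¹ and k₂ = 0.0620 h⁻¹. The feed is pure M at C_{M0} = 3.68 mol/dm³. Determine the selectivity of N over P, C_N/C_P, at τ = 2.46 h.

The intermediate concentration in a first-order A→B→C sequence is C_N = k₁C_{M0}(e^(−k₁τ) − e^(−k₂τ))/(k₂−k₁).
e^(−k₁τ) = e^(−0.903×2.46) = e^(−2.221) = 0.1085; e^(−k₂τ) = e^(−0.1525) = 0.8585.
C_N = 0.903×3.68/(0.0620−0.903) × (0.1085−0.8585) = (-3.951)×(-0.7501) = 2.964 mol/dm³.
C_M = C_{M0}e^(−k₁τ) = 0.3991 mol/dm³, so C_P = C_{M0}−C_M−C_N = 0.3171 mol/dm³; C_N/C_P = 9.35.

9.35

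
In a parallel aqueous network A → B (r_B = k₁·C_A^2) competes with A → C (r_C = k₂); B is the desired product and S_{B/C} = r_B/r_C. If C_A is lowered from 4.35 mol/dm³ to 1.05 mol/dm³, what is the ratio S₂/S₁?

S_{B/C} = (k₁/k₂)·C_A^2, so S₂/S₁ = (C_{A,2}/C_{A,1})^2.
= (1.05/4.35)^2 = (0.2414)^2 = 0.0583.
Selectivity toward B falls as C_A falls — high-concentration operation is favoured.

0.0583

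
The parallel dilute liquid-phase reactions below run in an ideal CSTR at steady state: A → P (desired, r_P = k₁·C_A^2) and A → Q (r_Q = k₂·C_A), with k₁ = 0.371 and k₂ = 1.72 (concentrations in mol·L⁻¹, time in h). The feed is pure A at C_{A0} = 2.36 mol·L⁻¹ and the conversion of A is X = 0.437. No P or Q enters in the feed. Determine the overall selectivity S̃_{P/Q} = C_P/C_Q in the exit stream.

Exit C_A = C_{A0}(1−X) = 2.36×0.563 = 1.329 mol·L⁻¹.
In a CSTR the entire volume is at exit conditions, so r_P = 0.371×1.329^2 = 0.6550 and r_Q = 1.72×1.329 = 2.285.
Overall selectivity = C_P/C_Q = r_Pτ/(r_Qτ) = r_P/r_Q = 0.287.

0.287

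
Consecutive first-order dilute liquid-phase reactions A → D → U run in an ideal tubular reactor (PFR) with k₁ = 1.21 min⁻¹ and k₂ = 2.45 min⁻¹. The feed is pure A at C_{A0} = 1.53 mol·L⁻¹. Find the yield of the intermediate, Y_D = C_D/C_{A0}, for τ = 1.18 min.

The intermediate concentration in a first-order A→B→C sequence is C_D = k₁C_{A0}(e^(−k₁τ) − e^(−k₂τ))/(k₂−k₁).
e^(−k₁τ) = e^(−1.21×1.18) = e^(−1.428) = 0.2398; e^(−k₂τ) = e^(−2.891) = 0.05552.
C_D = 1.21×1.53/(2.45−1.21) × (0.2398−0.05552) = 1.493×0.1843 = 0.2752 mol·L⁻¹.
Y_D = C_D/C_{A0} = 0.2752/1.53 = 0.180.

0.180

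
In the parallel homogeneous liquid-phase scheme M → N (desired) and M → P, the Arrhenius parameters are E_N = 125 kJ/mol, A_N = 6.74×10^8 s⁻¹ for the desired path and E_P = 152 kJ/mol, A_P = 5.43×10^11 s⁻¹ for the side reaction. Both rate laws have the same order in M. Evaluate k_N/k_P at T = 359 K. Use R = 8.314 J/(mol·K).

With equal orders, S_{N/P} = k_N/k_P = (A_N/A_P)·exp[(E_P−E_N)/(RT)].
(E_P−E_N)/(RT) = (152−125)×10³/(8.314×359) = 27000/2985 = 9.046.
k_N/k_P = (6.74×10^8/5.43×10^11)·exp(9.046) = 0.001241 × 8485 = 10.5.

10.5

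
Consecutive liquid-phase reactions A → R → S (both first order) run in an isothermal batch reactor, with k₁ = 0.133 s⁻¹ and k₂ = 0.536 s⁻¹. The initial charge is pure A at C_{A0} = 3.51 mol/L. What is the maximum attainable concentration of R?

0.550 mol/L

For a first-order series the maximum intermediate yield is C_{R,max}/C_{A0} = (k₁/k₂)^[k₂/(k₂−k₁)].
= (0.133/0.536)^(0.536/(0.536−0.133)) = (0.2481)^(1.330) = 0.1566.
C_{R,max} = 0.1566×3.51 = 0.550 mol/L.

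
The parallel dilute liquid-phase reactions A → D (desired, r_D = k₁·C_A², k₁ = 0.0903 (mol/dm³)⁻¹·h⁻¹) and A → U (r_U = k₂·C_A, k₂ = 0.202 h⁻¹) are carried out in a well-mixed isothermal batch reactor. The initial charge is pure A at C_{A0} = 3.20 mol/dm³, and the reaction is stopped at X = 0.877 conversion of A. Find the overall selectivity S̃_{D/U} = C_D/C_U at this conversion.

C_A = C_{A0}(1−X) = 0.3936 mol/dm³.
Along a PFR/batch, dC_U/dC_A = −r_U/(r_D+r_U) = −k₂/(k₂+k₁·C_A).
Integrating from C_{A0} to C_A: C_U = (0.202/0.0903)·ln[(0.202+0.0903·3.20)/(0.202+0.0903·0.394)] = 2.237·ln(0.4910/0.2375) = 1.624 mol/dm³.
Then C_D = (C_{A0}−C_A) − C_U = 2.806 − 1.624 = 1.182 mol/dm³.
S̃_{D/U} = C_D/C_U = 1.182/1.624 = 0.728.

0.728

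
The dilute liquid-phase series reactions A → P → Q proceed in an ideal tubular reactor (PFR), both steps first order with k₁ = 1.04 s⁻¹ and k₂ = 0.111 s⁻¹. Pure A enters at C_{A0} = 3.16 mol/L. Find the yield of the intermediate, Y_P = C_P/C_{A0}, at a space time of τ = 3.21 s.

For first-order series with pure A initially, C_P(τ) = k₁C_{A0}/(k₂−k₁)·(e^(−k₁τ) − e^(−k₂τ)).
e^(−k₁τ) = e^(−1.04×3.21) = e^(−3.338) = 0.03549; e^(−k₂τ) = e^(−0.3563) = 0.7003.
C_P = 1.04×3.16/(0.111−1.04) × (0.03549−0.7003) = (-3.538)×(-0.6648) = 2.352 mol/L.
Y_P = C_P/C_{A0} = 2.352/3.16 = 0.744.

0.744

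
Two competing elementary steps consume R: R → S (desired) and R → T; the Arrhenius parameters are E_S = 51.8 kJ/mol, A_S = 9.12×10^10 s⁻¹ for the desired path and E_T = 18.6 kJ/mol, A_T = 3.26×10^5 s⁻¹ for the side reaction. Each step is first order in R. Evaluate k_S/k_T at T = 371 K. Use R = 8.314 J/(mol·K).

5.92

With equal orders, S_{S/T} = k_S/k_T = (A_S/A_T)·exp[(E_T−E_S)/(RT)].
(E_T−E_S)/(RT) = (18.6−51.8)×10³/(8.314×371) = -33200/3084 = -10.76.
k_S/k_T = (9.12×10^10/3.26×10^5)·exp(-10.76) = 2.798×10^5 × 2.116×10^-5 = 5.92.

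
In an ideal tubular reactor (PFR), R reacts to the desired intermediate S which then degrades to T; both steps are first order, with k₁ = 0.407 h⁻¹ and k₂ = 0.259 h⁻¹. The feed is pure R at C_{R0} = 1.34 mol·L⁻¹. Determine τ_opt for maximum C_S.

Setting dC_S/dτ = 0 gives τ_opt = ln(k₂/k₁)/(k₂−k₁).
= ln(0.259/0.407)/(0.259−0.407) = ln(0.6364)/-0.1480 = -0.4520/-0.1480 = 3.05 h.

3.05 h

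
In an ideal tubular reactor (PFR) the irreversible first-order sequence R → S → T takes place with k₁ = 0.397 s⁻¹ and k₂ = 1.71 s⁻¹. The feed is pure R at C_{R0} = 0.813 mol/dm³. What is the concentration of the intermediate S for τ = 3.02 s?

0.0727 mol/dm³

Solving the coupled first-order balances gives C_S(τ) = [k₁/(k₂−k₁)]·C_{R0}·(e^(−k₁τ) − e^(−k₂τ)).
e^(−k₁τ) = e^(−0.397×3.02) = e^(−1.199) = 0.3015; e^(−k₂τ) = e^(−5.164) = 0.005718.
C_S = 0.397×0.813/(1.71−0.397) × (0.3015−0.005718) = 0.2458×0.2958 = 0.07271 mol/dm³.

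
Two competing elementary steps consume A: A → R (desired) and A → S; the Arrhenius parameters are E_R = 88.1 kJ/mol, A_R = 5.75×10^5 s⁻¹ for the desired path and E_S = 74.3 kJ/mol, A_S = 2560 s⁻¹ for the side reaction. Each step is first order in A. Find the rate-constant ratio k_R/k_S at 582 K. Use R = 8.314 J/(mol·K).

k_R/k_S = (A_R/A_S)·exp[−(E_R−E_S)/(RT)] = (A_R/A_S)·exp[(E_S−E_R)/(RT)].
(E_S−E_R)/(RT) = (74.3−88.1)×10³/(8.314×582) = -13800/4839 = -2.852.
k_R/k_S = (5.75×10^5/2560)·exp(-2.852) = 224.6 × 0.05773 = 13.0.

13.0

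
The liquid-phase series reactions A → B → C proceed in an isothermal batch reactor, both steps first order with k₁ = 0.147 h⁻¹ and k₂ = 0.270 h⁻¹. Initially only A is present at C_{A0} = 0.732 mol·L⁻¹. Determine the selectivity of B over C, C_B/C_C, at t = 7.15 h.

Solving the coupled first-order balances gives C_B(t) = [k₁/(k₂−k₁)]·C_{A0}·(e^(−k₁t) − e^(−k₂t)).
e^(−k₁t) = e^(−0.147×7.15) = e^(−1.051) = 0.3496; e^(−k₂t) = e^(−1.931) = 0.1451.
C_B = 0.147×0.732/(0.270−0.147) × (0.3496−0.1451) = 0.8748×0.2045 = 0.1789 mol·L⁻¹.
C_A = C_{A0}e^(−k₁t) = 0.2559 mol·L⁻¹, so C_C = C_{A0}−C_A−C_B = 0.2972 mol·L⁻¹; C_B/C_C = 0.602.

0.602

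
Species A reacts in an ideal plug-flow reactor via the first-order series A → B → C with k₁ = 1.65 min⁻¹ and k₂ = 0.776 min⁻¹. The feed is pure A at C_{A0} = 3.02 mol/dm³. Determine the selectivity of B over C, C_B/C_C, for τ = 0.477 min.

Solving the coupled first-order balances gives C_B(τ) = [k₁/(k₂−k₁)]·C_{A0}·(e^(−k₁τ) − e^(−k₂τ)).
e^(−k₁τ) = e^(−1.65×0.477) = e^(−0.7870) = 0.4552; e^(−k₂τ) = e^(−0.3702) = 0.6906.
C_B = 1.65×3.02/(0.776−1.65) × (0.4552−0.6906) = (-5.701)×(-0.2354) = 1.342 mol/dm³.
C_A = C_{A0}e^(−k₁τ) = 1.375 mol/dm³, so C_C = C_{A0}−C_A−C_B = 0.3030 mol/dm³; C_B/C_C = 4.43.

4.43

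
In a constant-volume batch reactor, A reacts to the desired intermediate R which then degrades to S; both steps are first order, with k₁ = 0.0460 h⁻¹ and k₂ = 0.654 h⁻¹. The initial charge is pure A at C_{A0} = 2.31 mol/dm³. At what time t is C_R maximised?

4.37 h

Setting dC_R/dt = 0 gives t_opt = ln(k₂/k₁)/(k₂−k₁).
= ln(0.654/0.0460)/(0.654−0.0460) = ln(14.22)/0.6080 = 2.654/0.6080 = 4.37 h.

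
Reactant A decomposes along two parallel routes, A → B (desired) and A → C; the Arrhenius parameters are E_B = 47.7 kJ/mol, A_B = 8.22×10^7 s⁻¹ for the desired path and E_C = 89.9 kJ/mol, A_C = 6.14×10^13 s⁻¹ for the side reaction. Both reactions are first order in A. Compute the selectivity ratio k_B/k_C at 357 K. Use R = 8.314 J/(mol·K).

With equal orders, S_{B/C} = k_B/k_C = (A_B/A_C)·exp[(E_C−E_B)/(RT)].
(E_C−E_B)/(RT) = (89.9−47.7)×10³/(8.314×357) = 42200/2968 = 14.22.
k_B/k_C = (8.22×10^7/6.14×10^13)·exp(14.22) = 1.339×10^-6 × 1.495×10^6 = 2.00.

2.00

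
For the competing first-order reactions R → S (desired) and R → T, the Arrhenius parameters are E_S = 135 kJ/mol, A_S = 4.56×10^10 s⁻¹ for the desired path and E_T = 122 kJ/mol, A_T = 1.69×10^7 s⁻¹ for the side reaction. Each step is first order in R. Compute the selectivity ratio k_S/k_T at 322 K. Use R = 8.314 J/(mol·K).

21.0

With equal orders, S_{S/T} = k_S/k_T = (A_S/A_T)·exp[(E_T−E_S)/(RT)].
(E_T−E_S)/(RT) = (122−135)×10³/(8.314×322) = -13000/2677 = -4.856.
k_S/k_T = (4.56×10^10/1.69×10^7)·exp(-4.856) = 2698 × 0.007782 = 21.0.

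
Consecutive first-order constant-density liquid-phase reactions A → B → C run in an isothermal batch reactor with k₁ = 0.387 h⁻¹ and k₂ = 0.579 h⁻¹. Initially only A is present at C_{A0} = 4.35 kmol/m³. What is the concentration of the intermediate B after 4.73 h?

0.839 kmol/m³

Solving the coupled first-order balances gives C_B(t) = [k₁/(k₂−k₁)]·C_{A0}·(e^(−k₁t) − e^(−k₂t)).
e^(−k₁t) = e^(−0.387×4.73) = e^(−1.831) = 0.1603; e^(−k₂t) = e^(−2.739) = 0.06466.
C_B = 0.387×4.35/(0.579−0.387) × (0.1603−0.06466) = 8.768×0.09568 = 0.8389 kmol/m³.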